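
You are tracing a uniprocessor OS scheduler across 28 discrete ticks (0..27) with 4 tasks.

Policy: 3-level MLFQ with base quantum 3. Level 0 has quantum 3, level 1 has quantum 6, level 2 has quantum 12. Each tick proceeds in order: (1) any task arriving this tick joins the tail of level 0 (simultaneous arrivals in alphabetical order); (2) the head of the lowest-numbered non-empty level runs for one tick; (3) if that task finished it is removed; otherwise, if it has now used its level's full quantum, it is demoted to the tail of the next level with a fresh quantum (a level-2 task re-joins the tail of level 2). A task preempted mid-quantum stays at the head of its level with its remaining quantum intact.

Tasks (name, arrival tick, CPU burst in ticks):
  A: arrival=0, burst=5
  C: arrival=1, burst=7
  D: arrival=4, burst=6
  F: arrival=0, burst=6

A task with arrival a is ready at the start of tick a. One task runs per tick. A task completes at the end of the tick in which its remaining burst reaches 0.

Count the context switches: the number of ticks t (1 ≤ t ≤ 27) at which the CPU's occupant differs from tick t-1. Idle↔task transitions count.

t=0: L0/L1/L2 = AF/-/- → run A
t=1: L0/L1/L2 = AFC/-/- → run A
t=2: L0/L1/L2 = AFC/-/- → run A
t=3: L0/L1/L2 = FC/A/- → run F
t=4: L0/L1/L2 = FCD/A/- → run F
t=5: L0/L1/L2 = FCD/A/- → run F
t=6: L0/L1/L2 = CD/AF/- → run C
t=7: L0/L1/L2 = CD/AF/- → run C
t=8: L0/L1/L2 = CD/AF/- → run C
t=9: L0/L1/L2 = D/AFC/- → run D
t=10: L0/L1/L2 = D/AFC/- → run D
t=11: L0/L1/L2 = D/AFC/- → run D
t=12: L0/L1/L2 = -/AFCD/- → run A
t=13: L0/L1/L2 = -/AFCD/- → run A
t=14: L0/L1/L2 = -/FCD/- → run F
t=15: L0/L1/L2 = -/FCD/- → run F
t=16: L0/L1/L2 = -/FCD/- → run F
t=17: L0/L1/L2 = -/CD/- → run C
t=18: L0/L1/L2 = -/CD/- → run C
t=19: L0/L1/L2 = -/CD/- → run C
t=20: L0/L1/L2 = -/CD/- → run C
t=21: L0/L1/L2 = -/D/- → run D
t=22: L0/L1/L2 = -/D/- → run D
t=23: L0/L1/L2 = -/D/- → run D
t=24: (idle)
t=25: (idle)
t=26: (idle)
t=27: (idle)

context switches = 8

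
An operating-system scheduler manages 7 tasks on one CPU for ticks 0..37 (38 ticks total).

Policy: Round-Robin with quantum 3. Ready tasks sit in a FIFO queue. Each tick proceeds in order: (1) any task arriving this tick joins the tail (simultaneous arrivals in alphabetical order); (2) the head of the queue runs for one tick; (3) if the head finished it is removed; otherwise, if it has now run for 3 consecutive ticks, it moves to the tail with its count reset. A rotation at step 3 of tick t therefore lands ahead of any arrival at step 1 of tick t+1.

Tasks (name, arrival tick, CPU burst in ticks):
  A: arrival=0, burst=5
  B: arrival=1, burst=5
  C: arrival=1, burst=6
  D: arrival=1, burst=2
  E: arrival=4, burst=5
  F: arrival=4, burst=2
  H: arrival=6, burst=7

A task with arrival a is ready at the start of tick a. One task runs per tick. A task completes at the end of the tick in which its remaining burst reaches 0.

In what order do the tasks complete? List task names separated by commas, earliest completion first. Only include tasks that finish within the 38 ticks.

t=0: queue=[A] q_used=0 → run A
t=1: queue=[A,B,C,D] q_used=1 → run A
t=2: queue=[A,B,C,D] q_used=2 → run A
t=3: queue=[B,C,D,A] q_used=0 → run B
t=4: queue=[B,C,D,A,E,F] q_used=1 → run B
t=5: queue=[B,C,D,A,E,F] q_used=2 → run B
t=6: queue=[C,D,A,E,F,B,H] q_used=0 → run C
t=7: queue=[C,D,A,E,F,B,H] q_used=1 → run C
t=8: queue=[C,D,A,E,F,B,H] q_used=2 → run C
t=9: queue=[D,A,E,F,B,H,C] q_used=0 → run D
t=10: queue=[D,A,E,F,B,H,C] q_used=1 → run D
t=11: queue=[A,E,F,B,H,C] q_used=0 → run A
t=12: queue=[A,E,F,B,H,C] q_used=1 → run A
t=13: queue=[E,F,B,H,C] q_used=0 → run E
t=14: queue=[E,F,B,H,C] q_used=1 → run E
t=15: queue=[E,F,B,H,C] q_used=2 → run E
t=16: queue=[F,B,H,C,E] q_used=0 → run F
t=17: queue=[F,B,H,C,E] q_used=1 → run F
t=18: queue=[B,H,C,E] q_used=0 → run B
t=19: queue=[B,H,C,E] q_used=1 → run B
t=20: queue=[H,C,E] q_used=0 → run H
t=21: queue=[H,C,E] q_used=1 → run H
t=22: queue=[H,C,E] q_used=2 → run H
t=23: queue=[C,E,H] q_used=0 → run C
t=24: queue=[C,E,H] q_used=1 → run C
t=25: queue=[C,E,H] q_used=2 → run C
t=26: queue=[E,H] q_used=0 → run E
t=27: queue=[E,H] q_used=1 → run E
t=28: queue=[H] q_used=0 → run H
t=29: queue=[H] q_used=1 → run H
t=30: queue=[H] q_used=2 → run H
t=31: queue=[H] q_used=0 → run H
t=32: (idle)
t=33: (idle)
t=34: (idle)
t=35: (idle)
t=36: (idle)
t=37: (idle)

completion order = D, A, F, B, C, E, H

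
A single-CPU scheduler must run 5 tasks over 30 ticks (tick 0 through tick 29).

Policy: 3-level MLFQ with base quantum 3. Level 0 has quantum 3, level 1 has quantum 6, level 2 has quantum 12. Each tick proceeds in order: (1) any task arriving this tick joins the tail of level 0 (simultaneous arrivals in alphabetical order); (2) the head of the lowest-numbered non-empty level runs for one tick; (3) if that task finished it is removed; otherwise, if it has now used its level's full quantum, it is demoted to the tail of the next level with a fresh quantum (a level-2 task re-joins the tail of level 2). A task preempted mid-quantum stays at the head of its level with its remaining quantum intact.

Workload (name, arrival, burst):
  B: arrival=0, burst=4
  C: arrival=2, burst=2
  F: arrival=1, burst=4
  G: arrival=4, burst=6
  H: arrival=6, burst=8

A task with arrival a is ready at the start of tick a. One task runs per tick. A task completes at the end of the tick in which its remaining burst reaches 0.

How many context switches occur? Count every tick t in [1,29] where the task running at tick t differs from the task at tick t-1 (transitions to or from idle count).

t=0: L0/L1/L2 = B/-/- → run B
t=1: L0/L1/L2 = BF/-/- → run B
t=2: L0/L1/L2 = BFC/-/- → run B
t=3: L0/L1/L2 = FC/B/- → run F
t=4: L0/L1/L2 = FCG/B/- → run F
t=5: L0/L1/L2 = FCG/B/- → run F
t=6: L0/L1/L2 = CGH/BF/- → run C
t=7: L0/L1/L2 = CGH/BF/- → run C
t=8: L0/L1/L2 = GH/BF/- → run G
t=9: L0/L1/L2 = GH/BF/- → run G
t=10: L0/L1/L2 = GH/BF/- → run G
t=11: L0/L1/L2 = H/BFG/- → run H
t=12: L0/L1/L2 = H/BFG/- → run H
t=13: L0/L1/L2 = H/BFG/- → run H
t=14: L0/L1/L2 = -/BFGH/- → run B
t=15: L0/L1/L2 = -/FGH/- → run F
t=16: L0/L1/L2 = -/GH/- → run G
t=17: L0/L1/L2 = -/GH/- → run G
t=18: L0/L1/L2 = -/GH/- → run G
t=19: L0/L1/L2 = -/H/- → run H
t=20: L0/L1/L2 = -/H/- → run H
t=21: L0/L1/L2 = -/H/- → run H
t=22: L0/L1/L2 = -/H/- → run H
t=23: L0/L1/L2 = -/H/- → run H
t=24: (idle)
t=25: (idle)
t=26: (idle)
t=27: (idle)
t=28: (idle)
t=29: (idle)

context switches = 9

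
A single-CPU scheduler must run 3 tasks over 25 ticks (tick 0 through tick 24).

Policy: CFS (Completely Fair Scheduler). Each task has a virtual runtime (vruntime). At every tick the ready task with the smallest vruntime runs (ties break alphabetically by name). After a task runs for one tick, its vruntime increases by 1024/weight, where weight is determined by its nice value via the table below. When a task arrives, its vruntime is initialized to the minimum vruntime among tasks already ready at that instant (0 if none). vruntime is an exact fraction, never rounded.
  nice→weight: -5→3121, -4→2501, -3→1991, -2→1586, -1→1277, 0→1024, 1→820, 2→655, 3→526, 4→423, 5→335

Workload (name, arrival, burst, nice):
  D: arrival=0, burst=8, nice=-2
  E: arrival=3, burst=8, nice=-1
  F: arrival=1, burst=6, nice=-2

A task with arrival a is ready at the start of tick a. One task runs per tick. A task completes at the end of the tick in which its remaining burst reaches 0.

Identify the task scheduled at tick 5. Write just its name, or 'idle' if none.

t=0: vr[D=0] → run D
t=1: vr[D=512/793 F=512/793] → run D
t=2: vr[D=1024/793 F=512/793] → run F
t=3: vr[D=1024/793 E=1024/793 F=1024/793] → run D
t=4: vr[D=1536/793 E=1024/793 F=1024/793] → run E
t=5: vr[D=1536/793 E=2119680/1012661 F=1024/793] → run F
t=6: vr[D=1536/793 E=2119680/1012661 F=1536/793] → run D
t=7: vr[D=2048/793 E=2119680/1012661 F=1536/793] → run F
t=8: vr[D=2048/793 E=2119680/1012661 F=2048/793] → run E
t=9: vr[D=2048/793 E=2931712/1012661 F=2048/793] → run D
t=10: vr[D=2560/793 E=2931712/1012661 F=2048/793] → run F
t=11: vr[D=2560/793 E=2931712/1012661 F=2560/793] → run E
t=12: vr[D=2560/793 E=3743744/1012661 F=2560/793] → run D
t=13: vr[D=3072/793 E=3743744/1012661 F=2560/793] → run F
t=14: vr[D=3072/793 E=3743744/1012661 F=3072/793] → run E
t=15: vr[D=3072/793 E=4555776/1012661 F=3072/793] → run D
t=16: vr[D=3584/793 E=4555776/1012661 F=3072/793] → run F
t=17: vr[D=3584/793 E=4555776/1012661] → run E
t=18: vr[D=3584/793 E=5367808/1012661] → run D
t=19: vr[E=5367808/1012661] → run E
t=20: vr[E=6179840/1012661] → run E
t=21: vr[E=6991872/1012661] → run E
t=22: (idle)
t=23: (idle)
t=24: (idle)

running at tick 5 = F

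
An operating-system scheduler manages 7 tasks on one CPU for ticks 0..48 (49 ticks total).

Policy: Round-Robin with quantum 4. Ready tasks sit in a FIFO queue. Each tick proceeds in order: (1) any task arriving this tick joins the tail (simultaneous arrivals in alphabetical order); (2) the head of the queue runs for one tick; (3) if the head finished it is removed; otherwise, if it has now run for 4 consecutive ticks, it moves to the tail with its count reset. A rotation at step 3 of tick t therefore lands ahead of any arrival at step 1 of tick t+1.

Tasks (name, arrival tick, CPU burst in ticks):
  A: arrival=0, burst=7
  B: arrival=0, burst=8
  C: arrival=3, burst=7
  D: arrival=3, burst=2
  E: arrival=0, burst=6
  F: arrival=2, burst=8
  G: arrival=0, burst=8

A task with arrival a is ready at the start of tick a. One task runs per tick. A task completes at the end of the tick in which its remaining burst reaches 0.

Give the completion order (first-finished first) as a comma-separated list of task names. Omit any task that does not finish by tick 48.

t=0: queue=[A,B,E,G] q_used=0 → run A
t=1: queue=[A,B,E,G] q_used=1 → run A
t=2: queue=[A,B,E,G,F] q_used=2 → run A
t=3: queue=[A,B,E,G,F,C,D] q_used=3 → run A
t=4: queue=[B,E,G,F,C,D,A] q_used=0 → run B
t=5: queue=[B,E,G,F,C,D,A] q_used=1 → run B
t=6: queue=[B,E,G,F,C,D,A] q_used=2 → run B
t=7: queue=[B,E,G,F,C,D,A] q_used=3 → run B
t=8: queue=[E,G,F,C,D,A,B] q_used=0 → run E
t=9: queue=[E,G,F,C,D,A,B] q_used=1 → run E
t=10: queue=[E,G,F,C,D,A,B] q_used=2 → run E
t=11: queue=[E,G,F,C,D,A,B] q_used=3 → run E
t=12: queue=[G,F,C,D,A,B,E] q_used=0 → run G
t=13: queue=[G,F,C,D,A,B,E] q_used=1 → run G
t=14: queue=[G,F,C,D,A,B,E] q_used=2 → run G
t=15: queue=[G,F,C,D,A,B,E] q_used=3 → run G
t=16: queue=[F,C,D,A,B,E,G] q_used=0 → run F
t=17: queue=[F,C,D,A,B,E,G] q_used=1 → run F
t=18: queue=[F,C,D,A,B,E,G] q_used=2 → run F
t=19: queue=[F,C,D,A,B,E,G] q_used=3 → run F
t=20: queue=[C,D,A,B,E,G,F] q_used=0 → run C
t=21: queue=[C,D,A,B,E,G,F] q_used=1 → run C
t=22: queue=[C,D,A,B,E,G,F] q_used=2 → run C
t=23: queue=[C,D,A,B,E,G,F] q_used=3 → run C
t=24: queue=[D,A,B,E,G,F,C] q_used=0 → run D
t=25: queue=[D,A,B,E,G,F,C] q_used=1 → run D
t=26: queue=[A,B,E,G,F,C] q_used=0 → run A
t=27: queue=[A,B,E,G,F,C] q_used=1 → run A
t=28: queue=[A,B,E,G,F,C] q_used=2 → run A
t=29: queue=[B,E,G,F,C] q_used=0 → run B
t=30: queue=[B,E,G,F,C] q_used=1 → run B
t=31: queue=[B,E,G,F,C] q_used=2 → run B
t=32: queue=[B,E,G,F,C] q_used=3 → run B
t=33: queue=[E,G,F,C] q_used=0 → run E
t=34: queue=[E,G,F,C] q_used=1 → run E
t=35: queue=[G,F,C] q_used=0 → run G
t=36: queue=[G,F,C] q_used=1 → run G
t=37: queue=[G,F,C] q_used=2 → run G
t=38: queue=[G,F,C] q_used=3 → run G
t=39: queue=[F,C] q_used=0 → run F
t=40: queue=[F,C] q_used=1 → run F
t=41: queue=[F,C] q_used=2 → run F
t=42: queue=[F,C] q_used=3 → run F
t=43: queue=[C] q_used=0 → run C
t=44: queue=[C] q_used=1 → run C
t=45: queue=[C] q_used=2 → run C
t=46: (idle)
t=47: (idle)
t=48: (idle)

completion order = D, A, B, E, G, F, C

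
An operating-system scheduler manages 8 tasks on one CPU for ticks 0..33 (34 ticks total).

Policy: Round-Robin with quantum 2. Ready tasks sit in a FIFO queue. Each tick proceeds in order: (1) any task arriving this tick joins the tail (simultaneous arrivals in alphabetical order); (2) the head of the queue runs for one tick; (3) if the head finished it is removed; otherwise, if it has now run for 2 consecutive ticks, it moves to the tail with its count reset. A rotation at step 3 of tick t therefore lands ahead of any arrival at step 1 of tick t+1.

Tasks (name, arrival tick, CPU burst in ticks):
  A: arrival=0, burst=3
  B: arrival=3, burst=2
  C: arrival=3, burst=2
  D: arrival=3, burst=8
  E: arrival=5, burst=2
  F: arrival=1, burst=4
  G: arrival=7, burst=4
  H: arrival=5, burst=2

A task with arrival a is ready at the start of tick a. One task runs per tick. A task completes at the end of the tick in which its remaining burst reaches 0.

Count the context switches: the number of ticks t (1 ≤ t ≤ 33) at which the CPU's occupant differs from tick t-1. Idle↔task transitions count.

context switches = 13

t=0: queue=[A] q_used=0 → run A
t=1: queue=[A,F] q_used=1 → run A
t=2: queue=[F,A] q_used=0 → run F
t=3: queue=[F,A,B,C,D] q_used=1 → run F
t=4: queue=[A,B,C,D,F] q_used=0 → run A
t=5: queue=[B,C,D,F,E,H] q_used=0 → run B
t=6: queue=[B,C,D,F,E,H] q_used=1 → run B
t=7: queue=[C,D,F,E,H,G] q_used=0 → run C
t=8: queue=[C,D,F,E,H,G] q_used=1 → run C
t=9: queue=[D,F,E,H,G] q_used=0 → run D
t=10: queue=[D,F,E,H,G] q_used=1 → run D
t=11: queue=[F,E,H,G,D] q_used=0 → run F
t=12: queue=[F,E,H,G,D] q_used=1 → run F
t=13: queue=[E,H,G,D] q_used=0 → run E
t=14: queue=[E,H,G,D] q_used=1 → run E
t=15: queue=[H,G,D] q_used=0 → run H
t=16: queue=[H,G,D] q_used=1 → run H
t=17: queue=[G,D] q_used=0 → run G
t=18: queue=[G,D] q_used=1 → run G
t=19: queue=[D,G] q_used=0 → run D
t=20: queue=[D,G] q_used=1 → run D
t=21: queue=[G,D] q_used=0 → run G
t=22: queue=[G,D] q_used=1 → run G
t=23: queue=[D] q_used=0 → run D
t=24: queue=[D] q_used=1 → run D
t=25: queue=[D] q_used=0 → run D
t=26: queue=[D] q_used=1 → run D
t=27: (idle)
t=28: (idle)
t=29: (idle)
t=30: (idle)
t=31: (idle)
t=32: (idle)
t=33: (idle)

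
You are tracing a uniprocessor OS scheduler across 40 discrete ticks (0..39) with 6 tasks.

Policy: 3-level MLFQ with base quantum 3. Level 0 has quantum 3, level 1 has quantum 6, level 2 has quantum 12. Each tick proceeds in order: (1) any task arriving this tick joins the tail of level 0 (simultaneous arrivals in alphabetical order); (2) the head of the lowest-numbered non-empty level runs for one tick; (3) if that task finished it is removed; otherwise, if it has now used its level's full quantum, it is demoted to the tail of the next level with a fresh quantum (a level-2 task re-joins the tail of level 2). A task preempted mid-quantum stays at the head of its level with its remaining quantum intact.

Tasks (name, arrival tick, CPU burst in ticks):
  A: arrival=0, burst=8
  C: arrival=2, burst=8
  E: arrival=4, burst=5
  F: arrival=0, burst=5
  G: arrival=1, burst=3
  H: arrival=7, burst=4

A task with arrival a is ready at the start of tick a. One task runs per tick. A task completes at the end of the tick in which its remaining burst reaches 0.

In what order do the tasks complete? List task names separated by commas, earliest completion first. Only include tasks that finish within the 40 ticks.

t=0: L0/L1/L2 = AF/-/- → run A
t=1: L0/L1/L2 = AFG/-/- → run A
t=2: L0/L1/L2 = AFGC/-/- → run A
t=3: L0/L1/L2 = FGC/A/- → run F
t=4: L0/L1/L2 = FGCE/A/- → run F
t=5: L0/L1/L2 = FGCE/A/- → run F
t=6: L0/L1/L2 = GCE/AF/- → run G
t=7: L0/L1/L2 = GCEH/AF/- → run G
t=8: L0/L1/L2 = GCEH/AF/- → run G
t=9: L0/L1/L2 = CEH/AF/- → run C
t=10: L0/L1/L2 = CEH/AF/- → run C
t=11: L0/L1/L2 = CEH/AF/- → run C
t=12: L0/L1/L2 = EH/AFC/- → run E
t=13: L0/L1/L2 = EH/AFC/- → run E
t=14: L0/L1/L2 = EH/AFC/- → run E
t=15: L0/L1/L2 = H/AFCE/- → run H
t=16: L0/L1/L2 = H/AFCE/- → run H
t=17: L0/L1/L2 = H/AFCE/- → run H
t=18: L0/L1/L2 = -/AFCEH/- → run A
t=19: L0/L1/L2 = -/AFCEH/- → run A
t=20: L0/L1/L2 = -/AFCEH/- → run A
t=21: L0/L1/L2 = -/AFCEH/- → run A
t=22: L0/L1/L2 = -/AFCEH/- → run A
t=23: L0/L1/L2 = -/FCEH/- → run F
t=24: L0/L1/L2 = -/FCEH/- → run F
t=25: L0/L1/L2 = -/CEH/- → run C
t=26: L0/L1/L2 = -/CEH/- → run C
t=27: L0/L1/L2 = -/CEH/- → run C
t=28: L0/L1/L2 = -/CEH/- → run C
t=29: L0/L1/L2 = -/CEH/- → run C
t=30: L0/L1/L2 = -/EH/- → run E
t=31: L0/L1/L2 = -/EH/- → run E
t=32: L0/L1/L2 = -/H/- → run H
t=33: (idle)
t=34: (idle)
t=35: (idle)
t=36: (idle)
t=37: (idle)
t=38: (idle)
t=39: (idle)

completion order = G, A, F, C, E, H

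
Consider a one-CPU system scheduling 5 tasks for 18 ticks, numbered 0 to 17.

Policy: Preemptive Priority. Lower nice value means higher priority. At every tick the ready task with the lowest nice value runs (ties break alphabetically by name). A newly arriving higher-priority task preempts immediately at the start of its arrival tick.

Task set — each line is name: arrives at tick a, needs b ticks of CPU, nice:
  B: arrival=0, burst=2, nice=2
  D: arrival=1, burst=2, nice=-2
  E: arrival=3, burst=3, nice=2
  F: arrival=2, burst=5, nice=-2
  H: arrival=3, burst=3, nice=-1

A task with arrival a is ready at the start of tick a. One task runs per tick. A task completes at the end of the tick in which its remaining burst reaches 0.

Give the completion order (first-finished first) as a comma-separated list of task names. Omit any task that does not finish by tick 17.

completion order = D, F, H, B, E

t=0: ready={B} → run B
t=1: ready={B,D} → run D
t=2: ready={B,D,F} → run D
t=3: ready={B,E,F,H} → run F
t=4: ready={B,E,F,H} → run F
t=5: ready={B,E,F,H} → run F
t=6: ready={B,E,F,H} → run F
t=7: ready={B,E,F,H} → run F
t=8: ready={B,E,H} → run H
t=9: ready={B,E,H} → run H
t=10: ready={B,E,H} → run H
t=11: ready={B,E} → run B
t=12: ready={E} → run E
t=13: ready={E} → run E
t=14: ready={E} → run E
t=15: (idle)
t=16: (idle)
t=17: (idle)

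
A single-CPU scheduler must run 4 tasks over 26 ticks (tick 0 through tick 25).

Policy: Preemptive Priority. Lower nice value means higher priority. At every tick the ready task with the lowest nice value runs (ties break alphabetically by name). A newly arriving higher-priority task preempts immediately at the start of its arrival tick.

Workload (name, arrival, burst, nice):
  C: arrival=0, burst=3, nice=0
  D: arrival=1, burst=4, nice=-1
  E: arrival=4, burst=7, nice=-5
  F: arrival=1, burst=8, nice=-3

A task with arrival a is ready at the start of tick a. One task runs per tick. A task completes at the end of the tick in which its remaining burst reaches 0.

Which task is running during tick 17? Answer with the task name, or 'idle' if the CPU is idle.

running at tick 17 = D

t=0: ready={C} → run C
t=1: ready={C,D,F} → run F
t=2: ready={C,D,F} → run F
t=3: ready={C,D,F} → run F
t=4: ready={C,D,E,F} → run E
t=5: ready={C,D,E,F} → run E
t=6: ready={C,D,E,F} → run E
t=7: ready={C,D,E,F} → run E
t=8: ready={C,D,E,F} → run E
t=9: ready={C,D,E,F} → run E
t=10: ready={C,D,E,F} → run E
t=11: ready={C,D,F} → run F
t=12: ready={C,D,F} → run F
t=13: ready={C,D,F} → run F
t=14: ready={C,D,F} → run F
t=15: ready={C,D,F} → run F
t=16: ready={C,D} → run D
t=17: ready={C,D} → run D
t=18: ready={C,D} → run D
t=19: ready={C,D} → run D
t=20: ready={C} → run C
t=21: ready={C} → run C
t=22: (idle)
t=23: (idle)
t=24: (idle)
t=25: (idle)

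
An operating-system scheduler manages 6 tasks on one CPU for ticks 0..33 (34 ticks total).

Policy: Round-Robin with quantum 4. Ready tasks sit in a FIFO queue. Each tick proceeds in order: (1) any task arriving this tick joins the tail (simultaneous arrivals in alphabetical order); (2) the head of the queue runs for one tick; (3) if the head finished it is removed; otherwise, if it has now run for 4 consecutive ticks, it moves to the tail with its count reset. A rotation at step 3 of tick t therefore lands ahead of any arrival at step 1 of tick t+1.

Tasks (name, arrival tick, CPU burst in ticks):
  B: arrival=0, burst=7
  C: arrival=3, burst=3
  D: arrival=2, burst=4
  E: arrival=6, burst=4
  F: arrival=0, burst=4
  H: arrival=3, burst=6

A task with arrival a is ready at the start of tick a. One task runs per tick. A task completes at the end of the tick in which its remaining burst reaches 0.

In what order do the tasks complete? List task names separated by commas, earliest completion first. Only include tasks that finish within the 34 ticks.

t=0: queue=[B,F] q_used=0 → run B
t=1: queue=[B,F] q_used=1 → run B
t=2: queue=[B,F,D] q_used=2 → run B
t=3: queue=[B,F,D,C,H] q_used=3 → run B
t=4: queue=[F,D,C,H,B] q_used=0 → run F
t=5: queue=[F,D,C,H,B] q_used=1 → run F
t=6: queue=[F,D,C,H,B,E] q_used=2 → run F
t=7: queue=[F,D,C,H,B,E] q_used=3 → run F
t=8: queue=[D,C,H,B,E] q_used=0 → run D
t=9: queue=[D,C,H,B,E] q_used=1 → run D
t=10: queue=[D,C,H,B,E] q_used=2 → run D
t=11: queue=[D,C,H,B,E] q_used=3 → run D
t=12: queue=[C,H,B,E] q_used=0 → run C
t=13: queue=[C,H,B,E] q_used=1 → run C
t=14: queue=[C,H,B,E] q_used=2 → run C
t=15: queue=[H,B,E] q_used=0 → run H
t=16: queue=[H,B,E] q_used=1 → run H
t=17: queue=[H,B,E] q_used=2 → run H
t=18: queue=[H,B,E] q_used=3 → run H
t=19: queue=[B,E,H] q_used=0 → run B
t=20: queue=[B,E,H] q_used=1 → run B
t=21: queue=[B,E,H] q_used=2 → run B
t=22: queue=[E,H] q_used=0 → run E
t=23: queue=[E,H] q_used=1 → run E
t=24: queue=[E,H] q_used=2 → run E
t=25: queue=[E,H] q_used=3 → run E
t=26: queue=[H] q_used=0 → run H
t=27: queue=[H] q_used=1 → run H
t=28: (idle)
t=29: (idle)
t=30: (idle)
t=31: (idle)
t=32: (idle)
t=33: (idle)

completion order = F, D, C, B, E, H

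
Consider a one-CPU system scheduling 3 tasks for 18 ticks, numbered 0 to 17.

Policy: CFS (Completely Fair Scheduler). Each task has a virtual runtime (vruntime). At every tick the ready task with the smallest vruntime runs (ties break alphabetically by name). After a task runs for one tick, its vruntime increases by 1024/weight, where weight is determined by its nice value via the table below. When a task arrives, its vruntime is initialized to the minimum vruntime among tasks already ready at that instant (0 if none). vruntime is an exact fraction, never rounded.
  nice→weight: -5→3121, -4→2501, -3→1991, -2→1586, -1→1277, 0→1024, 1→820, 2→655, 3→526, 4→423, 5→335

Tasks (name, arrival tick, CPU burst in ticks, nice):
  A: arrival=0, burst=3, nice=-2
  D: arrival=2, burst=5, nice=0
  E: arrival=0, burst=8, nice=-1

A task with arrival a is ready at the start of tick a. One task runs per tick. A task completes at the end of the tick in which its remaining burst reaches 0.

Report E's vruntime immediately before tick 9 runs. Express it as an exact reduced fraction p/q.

t=0: vr[A=0 E=0] → run A
t=1: vr[A=512/793 E=0] → run E
t=2: vr[A=512/793 D=512/793 E=1024/1277] → run A
t=3: vr[A=1024/793 D=512/793 E=1024/1277] → run D
t=4: vr[A=1024/793 D=1305/793 E=1024/1277] → run E
t=5: vr[A=1024/793 D=1305/793 E=2048/1277] → run A
t=6: vr[D=1305/793 E=2048/1277] → run E
t=7: vr[D=1305/793 E=3072/1277] → run D
t=8: vr[D=2098/793 E=3072/1277] → run E
t=9: vr[D=2098/793 E=4096/1277] → run D
t=10: vr[D=2891/793 E=4096/1277] → run E
t=11: vr[D=2891/793 E=5120/1277] → run D
t=12: vr[D=3684/793 E=5120/1277] → run E
t=13: vr[D=3684/793 E=6144/1277] → run D
t=14: vr[E=6144/1277] → run E
t=15: vr[E=7168/1277] → run E
t=16: (idle)
t=17: (idle)

vruntime(E, start of tick 9) = 4096/1277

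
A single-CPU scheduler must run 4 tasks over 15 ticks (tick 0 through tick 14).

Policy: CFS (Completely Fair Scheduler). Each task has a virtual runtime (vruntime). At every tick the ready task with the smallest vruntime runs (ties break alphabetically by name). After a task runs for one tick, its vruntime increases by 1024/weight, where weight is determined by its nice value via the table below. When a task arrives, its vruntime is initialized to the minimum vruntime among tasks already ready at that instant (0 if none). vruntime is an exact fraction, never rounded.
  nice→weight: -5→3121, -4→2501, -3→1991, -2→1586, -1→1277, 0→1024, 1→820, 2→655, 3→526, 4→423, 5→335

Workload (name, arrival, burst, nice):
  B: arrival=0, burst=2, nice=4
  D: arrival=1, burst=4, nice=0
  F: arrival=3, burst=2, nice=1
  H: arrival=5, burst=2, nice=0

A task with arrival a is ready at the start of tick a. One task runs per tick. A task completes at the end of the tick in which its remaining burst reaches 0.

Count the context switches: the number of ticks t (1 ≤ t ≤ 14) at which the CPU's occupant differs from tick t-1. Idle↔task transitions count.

context switches = 8

t=0: vr[B=0] → run B
t=1: vr[B=1024/423 D=1024/423] → run B
t=2: vr[D=1024/423] → run D
t=3: vr[D=1447/423 F=1447/423] → run D
t=4: vr[D=1870/423 F=1447/423] → run F
t=5: vr[D=1870/423 F=404923/86715 H=1870/423] → run D
t=6: vr[D=2293/423 F=404923/86715 H=1870/423] → run H
t=7: vr[D=2293/423 F=404923/86715 H=2293/423] → run F
t=8: vr[D=2293/423 H=2293/423] → run D
t=9: vr[H=2293/423] → run H
t=10: (idle)
t=11: (idle)
t=12: (idle)
t=13: (idle)
t=14: (idle)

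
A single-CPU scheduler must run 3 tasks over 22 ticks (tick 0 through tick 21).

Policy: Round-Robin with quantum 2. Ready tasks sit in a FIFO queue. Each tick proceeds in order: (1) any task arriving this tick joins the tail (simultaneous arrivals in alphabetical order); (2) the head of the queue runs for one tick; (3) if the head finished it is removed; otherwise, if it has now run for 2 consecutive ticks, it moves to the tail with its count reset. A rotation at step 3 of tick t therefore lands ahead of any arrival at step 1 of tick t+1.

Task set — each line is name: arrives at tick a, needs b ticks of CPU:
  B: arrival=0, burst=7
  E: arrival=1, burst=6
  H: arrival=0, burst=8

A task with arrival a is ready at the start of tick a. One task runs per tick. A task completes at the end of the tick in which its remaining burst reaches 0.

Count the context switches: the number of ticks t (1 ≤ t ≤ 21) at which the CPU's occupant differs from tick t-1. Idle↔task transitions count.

context switches = 11

t=0: queue=[B,H] q_used=0 → run B
t=1: queue=[B,H,E] q_used=1 → run B
t=2: queue=[H,E,B] q_used=0 → run H
t=3: queue=[H,E,B] q_used=1 → run H
t=4: queue=[E,B,H] q_used=0 → run E
t=5: queue=[E,B,H] q_used=1 → run E
t=6: queue=[B,H,E] q_used=0 → run B
t=7: queue=[B,H,E] q_used=1 → run B
t=8: queue=[H,E,B] q_used=0 → run H
t=9: queue=[H,E,B] q_used=1 → run H
t=10: queue=[E,B,H] q_used=0 → run E
t=11: queue=[E,B,H] q_used=1 → run E
t=12: queue=[B,H,E] q_used=0 → run B
t=13: queue=[B,H,E] q_used=1 → run B
t=14: queue=[H,E,B] q_used=0 → run H
t=15: queue=[H,E,B] q_used=1 → run H
t=16: queue=[E,B,H] q_used=0 → run E
t=17: queue=[E,B,H] q_used=1 → run E
t=18: queue=[B,H] q_used=0 → run B
t=19: queue=[H] q_used=0 → run H
t=20: queue=[H] q_used=1 → run H
t=21: (idle)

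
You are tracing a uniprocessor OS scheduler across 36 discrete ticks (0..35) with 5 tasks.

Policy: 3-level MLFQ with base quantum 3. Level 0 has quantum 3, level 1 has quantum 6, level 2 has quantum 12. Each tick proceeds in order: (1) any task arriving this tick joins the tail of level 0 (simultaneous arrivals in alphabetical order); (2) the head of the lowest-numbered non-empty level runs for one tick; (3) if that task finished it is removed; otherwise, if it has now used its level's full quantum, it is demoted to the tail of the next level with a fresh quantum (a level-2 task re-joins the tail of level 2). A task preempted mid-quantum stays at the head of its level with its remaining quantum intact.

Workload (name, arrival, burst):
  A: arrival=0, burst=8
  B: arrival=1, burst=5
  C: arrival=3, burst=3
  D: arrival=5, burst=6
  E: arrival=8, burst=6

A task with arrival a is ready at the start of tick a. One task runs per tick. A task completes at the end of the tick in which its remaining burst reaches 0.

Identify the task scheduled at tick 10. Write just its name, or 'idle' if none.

running at tick 10 = D

t=0: L0/L1/L2 = A/-/- → run A
t=1: L0/L1/L2 = AB/-/- → run A
t=2: L0/L1/L2 = AB/-/- → run A
t=3: L0/L1/L2 = BC/A/- → run B
t=4: L0/L1/L2 = BC/A/- → run B
t=5: L0/L1/L2 = BCD/A/- → run B
t=6: L0/L1/L2 = CD/AB/- → run C
t=7: L0/L1/L2 = CD/AB/- → run C
t=8: L0/L1/L2 = CDE/AB/- → run C
t=9: L0/L1/L2 = DE/AB/- → run D
t=10: L0/L1/L2 = DE/AB/- → run D
t=11: L0/L1/L2 = DE/AB/- → run D
t=12: L0/L1/L2 = E/ABD/- → run E
t=13: L0/L1/L2 = E/ABD/- → run E
t=14: L0/L1/L2 = E/ABD/- → run E
t=15: L0/L1/L2 = -/ABDE/- → run A
t=16: L0/L1/L2 = -/ABDE/- → run A
t=17: L0/L1/L2 = -/ABDE/- → run A
t=18: L0/L1/L2 = -/ABDE/- → run A
t=19: L0/L1/L2 = -/ABDE/- → run A
t=20: L0/L1/L2 = -/BDE/- → run B
t=21: L0/L1/L2 = -/BDE/- → run B
t=22: L0/L1/L2 = -/DE/- → run D
t=23: L0/L1/L2 = -/DE/- → run D
t=24: L0/L1/L2 = -/DE/- → run D
t=25: L0/L1/L2 = -/E/- → run E
t=26: L0/L1/L2 = -/E/- → run E
t=27: L0/L1/L2 = -/E/- → run E
t=28: (idle)
t=29: (idle)
t=30: (idle)
t=31: (idle)
t=32: (idle)
t=33: (idle)
t=34: (idle)
t=35: (idle)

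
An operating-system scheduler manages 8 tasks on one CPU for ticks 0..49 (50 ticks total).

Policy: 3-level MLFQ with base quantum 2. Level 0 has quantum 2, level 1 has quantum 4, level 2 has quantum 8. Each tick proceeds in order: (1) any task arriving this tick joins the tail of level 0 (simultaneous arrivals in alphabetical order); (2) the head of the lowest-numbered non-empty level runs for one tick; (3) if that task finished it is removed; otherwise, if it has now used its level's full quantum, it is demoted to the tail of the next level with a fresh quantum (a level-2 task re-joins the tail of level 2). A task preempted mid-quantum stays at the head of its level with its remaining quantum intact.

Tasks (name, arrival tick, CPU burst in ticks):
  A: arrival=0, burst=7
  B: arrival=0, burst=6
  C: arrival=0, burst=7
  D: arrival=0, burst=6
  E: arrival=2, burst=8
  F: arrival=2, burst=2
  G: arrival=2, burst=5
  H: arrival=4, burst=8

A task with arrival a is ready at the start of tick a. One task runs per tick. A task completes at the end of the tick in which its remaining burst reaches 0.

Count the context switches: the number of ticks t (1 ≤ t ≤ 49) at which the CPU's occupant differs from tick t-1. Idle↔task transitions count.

context switches = 19

t=0: L0/L1/L2 = ABCD/-/- → run A
t=1: L0/L1/L2 = ABCD/-/- → run A
t=2: L0/L1/L2 = BCDEFG/A/- → run B
t=3: L0/L1/L2 = BCDEFG/A/- → run B
t=4: L0/L1/L2 = CDEFGH/AB/- → run C
t=5: L0/L1/L2 = CDEFGH/AB/- → run C
t=6: L0/L1/L2 = DEFGH/ABC/- → run D
t=7: L0/L1/L2 = DEFGH/ABC/- → run D
t=8: L0/L1/L2 = EFGH/ABCD/- → run E
t=9: L0/L1/L2 = EFGH/ABCD/- → run E
t=10: L0/L1/L2 = FGH/ABCDE/- → run F
t=11: L0/L1/L2 = FGH/ABCDE/- → run F
t=12: L0/L1/L2 = GH/ABCDE/- → run G
t=13: L0/L1/L2 = GH/ABCDE/- → run G
t=14: L0/L1/L2 = H/ABCDEG/- → run H
t=15: L0/L1/L2 = H/ABCDEG/- → run H
t=16: L0/L1/L2 = -/ABCDEGH/- → run A
t=17: L0/L1/L2 = -/ABCDEGH/- → run A
t=18: L0/L1/L2 = -/ABCDEGH/- → run A
t=19: L0/L1/L2 = -/ABCDEGH/- → run A
t=20: L0/L1/L2 = -/BCDEGH/A → run B
t=21: L0/L1/L2 = -/BCDEGH/A → run B
t=22: L0/L1/L2 = -/BCDEGH/A → run B
t=23: L0/L1/L2 = -/BCDEGH/A → run B
t=24: L0/L1/L2 = -/CDEGH/A → run C
t=25: L0/L1/L2 = -/CDEGH/A → run C
t=26: L0/L1/L2 = -/CDEGH/A → run C
t=27: L0/L1/L2 = -/CDEGH/A → run C
t=28: L0/L1/L2 = -/DEGH/AC → run D
t=29: L0/L1/L2 = -/DEGH/AC → run D
t=30: L0/L1/L2 = -/DEGH/AC → run D
t=31: L0/L1/L2 = -/DEGH/AC → run D
t=32: L0/L1/L2 = -/EGH/AC → run E
t=33: L0/L1/L2 = -/EGH/AC → run E
t=34: L0/L1/L2 = -/EGH/AC → run E
t=35: L0/L1/L2 = -/EGH/AC → run E
t=36: L0/L1/L2 = -/GH/ACE → run G
t=37: L0/L1/L2 = -/GH/ACE → run G
t=38: L0/L1/L2 = -/GH/ACE → run G
t=39: L0/L1/L2 = -/H/ACE → run H
t=40: L0/L1/L2 = -/H/ACE → run H
t=41: L0/L1/L2 = -/H/ACE → run H
t=42: L0/L1/L2 = -/H/ACE → run H
t=43: L0/L1/L2 = -/-/ACEH → run A
t=44: L0/L1/L2 = -/-/CEH → run C
t=45: L0/L1/L2 = -/-/EH → run E
t=46: L0/L1/L2 = -/-/EH → run E
t=47: L0/L1/L2 = -/-/H → run H
t=48: L0/L1/L2 = -/-/H → run H
t=49: (idle)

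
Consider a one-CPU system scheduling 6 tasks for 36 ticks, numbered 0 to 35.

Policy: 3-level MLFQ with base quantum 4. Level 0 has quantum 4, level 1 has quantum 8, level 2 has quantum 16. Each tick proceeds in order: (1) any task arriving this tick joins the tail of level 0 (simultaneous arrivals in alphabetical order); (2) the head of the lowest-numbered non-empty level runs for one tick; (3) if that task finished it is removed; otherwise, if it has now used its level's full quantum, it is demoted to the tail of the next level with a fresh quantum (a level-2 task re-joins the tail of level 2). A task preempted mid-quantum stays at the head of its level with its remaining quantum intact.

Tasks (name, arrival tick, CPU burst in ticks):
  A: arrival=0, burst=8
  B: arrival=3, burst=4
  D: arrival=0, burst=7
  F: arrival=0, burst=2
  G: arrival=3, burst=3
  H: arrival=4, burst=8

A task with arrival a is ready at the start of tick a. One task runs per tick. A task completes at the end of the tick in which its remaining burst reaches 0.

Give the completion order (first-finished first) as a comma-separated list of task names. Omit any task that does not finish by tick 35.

t=0: L0/L1/L2 = ADF/-/- → run A
t=1: L0/L1/L2 = ADF/-/- → run A
t=2: L0/L1/L2 = ADF/-/- → run A
t=3: L0/L1/L2 = ADFBG/-/- → run A
t=4: L0/L1/L2 = DFBGH/A/- → run D
t=5: L0/L1/L2 = DFBGH/A/- → run D
t=6: L0/L1/L2 = DFBGH/A/- → run D
t=7: L0/L1/L2 = DFBGH/A/- → run D
t=8: L0/L1/L2 = FBGH/AD/- → run F
t=9: L0/L1/L2 = FBGH/AD/- → run F
t=10: L0/L1/L2 = BGH/AD/- → run B
t=11: L0/L1/L2 = BGH/AD/- → run B
t=12: L0/L1/L2 = BGH/AD/- → run B
t=13: L0/L1/L2 = BGH/AD/- → run B
t=14: L0/L1/L2 = GH/AD/- → run G
t=15: L0/L1/L2 = GH/AD/- → run G
t=16: L0/L1/L2 = GH/AD/- → run G
t=17: L0/L1/L2 = H/AD/- → run H
t=18: L0/L1/L2 = H/AD/- → run H
t=19: L0/L1/L2 = H/AD/- → run H
t=20: L0/L1/L2 = H/AD/- → run H
t=21: L0/L1/L2 = -/ADH/- → run A
t=22: L0/L1/L2 = -/ADH/- → run A
t=23: L0/L1/L2 = -/ADH/- → run A
t=24: L0/L1/L2 = -/ADH/- → run A
t=25: L0/L1/L2 = -/DH/- → run D
t=26: L0/L1/L2 = -/DH/- → run D
t=27: L0/L1/L2 = -/DH/- → run D
t=28: L0/L1/L2 = -/H/- → run H
t=29: L0/L1/L2 = -/H/- → run H
t=30: L0/L1/L2 = -/H/- → run H
t=31: L0/L1/L2 = -/H/- → run H
t=32: (idle)
t=33: (idle)
t=34: (idle)
t=35: (idle)

completion order = F, B, G, A, D, H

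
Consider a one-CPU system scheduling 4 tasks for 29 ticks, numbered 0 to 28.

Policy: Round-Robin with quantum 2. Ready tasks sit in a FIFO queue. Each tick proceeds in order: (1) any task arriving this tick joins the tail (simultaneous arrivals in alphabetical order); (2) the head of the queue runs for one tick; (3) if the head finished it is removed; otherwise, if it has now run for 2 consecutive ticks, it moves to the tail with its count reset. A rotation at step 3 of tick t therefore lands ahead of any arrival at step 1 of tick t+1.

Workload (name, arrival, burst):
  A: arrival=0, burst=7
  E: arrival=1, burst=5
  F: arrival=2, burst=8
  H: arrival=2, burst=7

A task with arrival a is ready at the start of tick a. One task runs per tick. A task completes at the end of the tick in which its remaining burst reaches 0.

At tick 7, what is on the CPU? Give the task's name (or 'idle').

t=0: queue=[A] q_used=0 → run A
t=1: queue=[A,E] q_used=1 → run A
t=2: queue=[E,A,F,H] q_used=0 → run E
t=3: queue=[E,A,F,H] q_used=1 → run E
t=4: queue=[A,F,H,E] q_used=0 → run A
t=5: queue=[A,F,H,E] q_used=1 → run A
t=6: queue=[F,H,E,A] q_used=0 → run F
t=7: queue=[F,H,E,A] q_used=1 → run F
t=8: queue=[H,E,A,F] q_used=0 → run H
t=9: queue=[H,E,A,F] q_used=1 → run H
t=10: queue=[E,A,F,H] q_used=0 → run E
t=11: queue=[E,A,F,H] q_used=1 → run E
t=12: queue=[A,F,H,E] q_used=0 → run A
t=13: queue=[A,F,H,E] q_used=1 → run A
t=14: queue=[F,H,E,A] q_used=0 → run F
t=15: queue=[F,H,E,A] q_used=1 → run F
t=16: queue=[H,E,A,F] q_used=0 → run H
t=17: queue=[H,E,A,F] q_used=1 → run H
t=18: queue=[E,A,F,H] q_used=0 → run E
t=19: queue=[A,F,H] q_used=0 → run A
t=20: queue=[F,H] q_used=0 → run F
t=21: queue=[F,H] q_used=1 → run F
t=22: queue=[H,F] q_used=0 → run H
t=23: queue=[H,F] q_used=1 → run H
t=24: queue=[F,H] q_used=0 → run F
t=25: queue=[F,H] q_used=1 → run F
t=26: queue=[H] q_used=0 → run H
t=27: (idle)
t=28: (idle)

running at tick 7 = F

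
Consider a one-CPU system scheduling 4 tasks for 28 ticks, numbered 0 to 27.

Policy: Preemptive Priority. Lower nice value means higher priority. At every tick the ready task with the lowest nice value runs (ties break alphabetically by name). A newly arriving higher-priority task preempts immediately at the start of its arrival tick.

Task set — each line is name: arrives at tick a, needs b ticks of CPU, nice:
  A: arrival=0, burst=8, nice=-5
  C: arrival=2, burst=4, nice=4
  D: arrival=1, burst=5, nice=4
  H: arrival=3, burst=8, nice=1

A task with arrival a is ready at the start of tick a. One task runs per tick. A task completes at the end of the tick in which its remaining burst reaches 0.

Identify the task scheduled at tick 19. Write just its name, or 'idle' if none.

t=0: ready={A} → run A
t=1: ready={A,D} → run A
t=2: ready={A,C,D} → run A
t=3: ready={A,C,D,H} → run A
t=4: ready={A,C,D,H} → run A
t=5: ready={A,C,D,H} → run A
t=6: ready={A,C,D,H} → run A
t=7: ready={A,C,D,H} → run A
t=8: ready={C,D,H} → run H
t=9: ready={C,D,H} → run H
t=10: ready={C,D,H} → run H
t=11: ready={C,D,H} → run H
t=12: ready={C,D,H} → run H
t=13: ready={C,D,H} → run H
t=14: ready={C,D,H} → run H
t=15: ready={C,D,H} → run H
t=16: ready={C,D} → run C
t=17: ready={C,D} → run C
t=18: ready={C,D} → run C
t=19: ready={C,D} → run C
t=20: ready={D} → run D
t=21: ready={D} → run D
t=22: ready={D} → run D
t=23: ready={D} → run D
t=24: ready={D} → run D
t=25: (idle)
t=26: (idle)
t=27: (idle)

running at tick 19 = C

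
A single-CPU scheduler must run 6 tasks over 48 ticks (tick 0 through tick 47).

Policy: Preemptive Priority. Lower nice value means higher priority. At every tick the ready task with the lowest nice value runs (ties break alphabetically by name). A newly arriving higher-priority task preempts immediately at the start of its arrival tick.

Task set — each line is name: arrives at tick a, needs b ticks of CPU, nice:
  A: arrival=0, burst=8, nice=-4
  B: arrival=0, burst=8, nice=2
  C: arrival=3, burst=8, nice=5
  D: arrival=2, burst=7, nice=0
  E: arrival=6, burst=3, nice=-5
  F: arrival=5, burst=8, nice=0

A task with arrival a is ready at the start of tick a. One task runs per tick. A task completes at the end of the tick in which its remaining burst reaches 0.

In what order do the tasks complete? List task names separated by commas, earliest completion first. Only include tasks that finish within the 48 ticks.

completion order = E, A, D, F, B, C

t=0: ready={A,B} → run A
t=1: ready={A,B} → run A
t=2: ready={A,B,D} → run A
t=3: ready={A,B,C,D} → run A
t=4: ready={A,B,C,D} → run A
t=5: ready={A,B,C,D,F} → run A
t=6: ready={A,B,C,D,E,F} → run E
t=7: ready={A,B,C,D,E,F} → run E
t=8: ready={A,B,C,D,E,F} → run E
t=9: ready={A,B,C,D,F} → run A
t=10: ready={A,B,C,D,F} → run A
t=11: ready={B,C,D,F} → run D
t=12: ready={B,C,D,F} → run D
t=13: ready={B,C,D,F} → run D
t=14: ready={B,C,D,F} → run D
t=15: ready={B,C,D,F} → run D
t=16: ready={B,C,D,F} → run D
t=17: ready={B,C,D,F} → run D
t=18: ready={B,C,F} → run F
t=19: ready={B,C,F} → run F
t=20: ready={B,C,F} → run F
t=21: ready={B,C,F} → run F
t=22: ready={B,C,F} → run F
t=23: ready={B,C,F} → run F
t=24: ready={B,C,F} → run F
t=25: ready={B,C,F} → run F
t=26: ready={B,C} → run B
t=27: ready={B,C} → run B
t=28: ready={B,C} → run B
t=29: ready={B,C} → run B
t=30: ready={B,C} → run B
t=31: ready={B,C} → run B
t=32: ready={B,C} → run B
t=33: ready={B,C} → run B
t=34: ready={C} → run C
t=35: ready={C} → run C
t=36: ready={C} → run C
t=37: ready={C} → run C
t=38: ready={C} → run C
t=39: ready={C} → run C
t=40: ready={C} → run C
t=41: ready={C} → run C
t=42: (idle)
t=43: (idle)
t=44: (idle)
t=45: (idle)
t=46: (idle)
t=47: (idle)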